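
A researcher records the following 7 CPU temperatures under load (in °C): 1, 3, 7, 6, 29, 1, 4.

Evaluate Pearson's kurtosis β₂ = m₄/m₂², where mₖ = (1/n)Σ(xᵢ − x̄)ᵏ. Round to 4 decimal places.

x̄ = 7.2857
Σ(xᵢ − x̄)² = 581.4286 ⇒ m₂ = 83.06122
Σ(xᵢ − x̄)⁴ = 225900.6356 ⇒ m₄ = 32271.51937
m₂² = 6899.16701
β₂ = m₄/m₂² = 32271.51937 / 6899.16701 ≈ 4.6776

4.6776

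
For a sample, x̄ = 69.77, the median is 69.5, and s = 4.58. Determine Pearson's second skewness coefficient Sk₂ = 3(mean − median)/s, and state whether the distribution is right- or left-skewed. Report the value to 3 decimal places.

Sk₂ = 3(69.77 − 69.5) / 4.58 = 3 × 0.2700 / 4.58
    = 0.8100 / 4.58 ≈ 0.177
Sk₂ > 0 ⇒ mean > median ⇒ right-skewed (positive skew).

0.177, right-skewed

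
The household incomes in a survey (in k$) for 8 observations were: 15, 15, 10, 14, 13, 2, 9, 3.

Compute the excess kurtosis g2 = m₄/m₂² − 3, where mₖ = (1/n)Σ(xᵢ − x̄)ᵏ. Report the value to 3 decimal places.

-1.125

x̄ = 10.1250
Σ(xᵢ − x̄)² = 188.8750 ⇒ m₂ = 23.60938
Σ(xᵢ − x̄)⁴ = 8360.2129 ⇒ m₄ = 1045.02661
m₂² = 557.40259
g2 = m₄/m₂² − 3 = 1.87481 − 3 ≈ -1.125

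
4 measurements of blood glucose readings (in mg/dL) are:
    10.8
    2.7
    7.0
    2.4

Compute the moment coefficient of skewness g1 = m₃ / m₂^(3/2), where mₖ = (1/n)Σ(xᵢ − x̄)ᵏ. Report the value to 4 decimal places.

0.4164

x̄ = (10.8 + 2.7 + 7.0 + 2.4) / 4 = 5.7250
deviations (xᵢ − x̄): 5.0750, -3.0250, 1.2750, -3.3250
Σ(xᵢ − x̄)² = 47.5875 ⇒ m₂ = 47.5875/4 = 11.89688
Σ(xᵢ − x̄)³ = 68.3419 ⇒ m₃ = 68.3419/4 = 17.08547
m₂^(3/2) = 11.89688^(1.5) = 41.03452
g1 = m₃ / m₂^(3/2) = 17.08547 / 41.03452 ≈ 0.4164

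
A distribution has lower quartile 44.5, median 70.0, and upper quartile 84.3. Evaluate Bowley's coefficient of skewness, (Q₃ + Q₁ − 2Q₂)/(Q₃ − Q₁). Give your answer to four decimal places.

numerator: Q₃ + Q₁ − 2Q₂ = 84.3 + 44.5 − 2×70.0 = -11.2000
denominator: Q₃ − Q₁ = 84.3 − 44.5 = 39.8000
Bowley skewness = -11.2000 / 39.8000 ≈ -0.2814

-0.2814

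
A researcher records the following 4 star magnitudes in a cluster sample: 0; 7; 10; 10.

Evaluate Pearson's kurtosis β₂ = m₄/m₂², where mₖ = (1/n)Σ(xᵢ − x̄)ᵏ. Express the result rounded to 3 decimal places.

2.064

x̄ = 6.7500
Σ(xᵢ − x̄)² = 66.7500 ⇒ m₂ = 16.68750
Σ(xᵢ − x̄)⁴ = 2299.0781 ⇒ m₄ = 574.76953
m₂² = 278.47266
β₂ = m₄/m₂² = 574.76953 / 278.47266 ≈ 2.064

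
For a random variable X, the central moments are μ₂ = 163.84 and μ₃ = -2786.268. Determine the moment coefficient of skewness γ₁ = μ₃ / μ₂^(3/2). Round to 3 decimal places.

-1.329

σ = √μ₂ = √163.84 = 12.80000
σ³ = μ₂^(3/2) = 2097.15200
γ₁ = μ₃/σ³ = -2786.268 / 2097.15200 ≈ -1.329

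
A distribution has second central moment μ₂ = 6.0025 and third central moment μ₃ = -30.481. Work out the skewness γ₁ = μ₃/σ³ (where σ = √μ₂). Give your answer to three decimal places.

σ = √μ₂ = √6.0025 = 2.45000
σ³ = μ₂^(3/2) = 14.70613
γ₁ = μ₃/σ³ = -30.481 / 14.70613 ≈ -2.073

-2.073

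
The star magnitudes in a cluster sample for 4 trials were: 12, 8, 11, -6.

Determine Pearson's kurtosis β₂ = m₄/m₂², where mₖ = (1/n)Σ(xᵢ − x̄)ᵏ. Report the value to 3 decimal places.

x̄ = 6.2500
Σ(xᵢ − x̄)² = 208.7500 ⇒ m₂ = 52.18750
Σ(xᵢ − x̄)⁴ = 24130.3281 ⇒ m₄ = 6032.58203
m₂² = 2723.53516
β₂ = m₄/m₂² = 6032.58203 / 2723.53516 ≈ 2.215

2.215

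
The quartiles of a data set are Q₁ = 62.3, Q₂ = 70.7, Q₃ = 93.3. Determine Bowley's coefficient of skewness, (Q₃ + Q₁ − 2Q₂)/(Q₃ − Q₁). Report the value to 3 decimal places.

0.458

numerator: Q₃ + Q₁ − 2Q₂ = 93.3 + 62.3 − 2×70.7 = 14.2000
denominator: Q₃ − Q₁ = 93.3 − 62.3 = 31.0000
Bowley skewness = 14.2000 / 31.0000 ≈ 0.458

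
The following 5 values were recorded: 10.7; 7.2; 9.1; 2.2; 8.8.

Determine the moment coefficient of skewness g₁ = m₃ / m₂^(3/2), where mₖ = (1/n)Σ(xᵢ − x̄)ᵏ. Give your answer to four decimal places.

x̄ = (10.7 + 7.2 + 9.1 + 2.2 + 8.8) / 5 = 7.6000
deviations (xᵢ − x̄): 3.1000, -0.4000, 1.5000, -5.4000, 1.2000
Σ(xᵢ − x̄)² = 42.6200 ⇒ m₂ = 42.6200/5 = 8.52400
Σ(xᵢ − x̄)³ = -122.6340 ⇒ m₃ = -122.6340/5 = -24.52680
m₂^(3/2) = 8.52400^(1.5) = 24.88658
g₁ = m₃ / m₂^(3/2) = -24.52680 / 24.88658 ≈ -0.9855

-0.9855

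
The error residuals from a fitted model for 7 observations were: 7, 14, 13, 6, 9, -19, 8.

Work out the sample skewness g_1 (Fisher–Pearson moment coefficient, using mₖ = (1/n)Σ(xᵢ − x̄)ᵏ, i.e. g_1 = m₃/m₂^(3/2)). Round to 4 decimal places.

-1.7332

x̄ = (7 + 14 + 13 + 6 + 9 - 19 + 8) / 7 = 5.4286
deviations (xᵢ − x̄): 1.5714, 8.5714, 7.5714, 0.5714, 3.5714, -24.4286, 2.5714
Σ(xᵢ − x̄)² = 749.7143 ⇒ m₂ = 749.7143/7 = 107.10204
Σ(xᵢ − x̄)³ = -13447.4694 ⇒ m₃ = -13447.4694/7 = -1921.06706
m₂^(3/2) = 107.10204^(1.5) = 1108.40026
g_1 = m₃ / m₂^(3/2) = -1921.06706 / 1108.40026 ≈ -1.7332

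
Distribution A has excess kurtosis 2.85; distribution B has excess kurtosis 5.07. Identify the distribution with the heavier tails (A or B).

Higher excess kurtosis ⇒ heavier tails relative to the normal distribution.
2.85 vs 5.07: the larger is 5.07, so B has heavier tails.

B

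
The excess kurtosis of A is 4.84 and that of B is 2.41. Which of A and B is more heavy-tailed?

Higher excess kurtosis ⇒ heavier tails relative to the normal distribution.
4.84 vs 2.41: the larger is 4.84, so A has heavier tails.

A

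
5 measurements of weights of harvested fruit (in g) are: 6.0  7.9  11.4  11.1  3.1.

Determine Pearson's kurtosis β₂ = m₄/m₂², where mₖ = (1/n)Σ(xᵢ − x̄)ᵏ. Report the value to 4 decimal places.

1.6540

x̄ = 7.9000
Σ(xᵢ − x̄)² = 49.1400 ⇒ m₂ = 9.82800
Σ(xᵢ − x̄)⁴ = 798.7938 ⇒ m₄ = 159.75876
m₂² = 96.58958
β₂ = m₄/m₂² = 159.75876 / 96.58958 ≈ 1.6540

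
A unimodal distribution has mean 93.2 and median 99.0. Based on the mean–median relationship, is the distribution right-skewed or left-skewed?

left-skewed

mean − median = 93.2 − 99.0 = -5.8
mean < median ⇒ the longer tail is on the left ⇒ left-skewed (negatively skewed).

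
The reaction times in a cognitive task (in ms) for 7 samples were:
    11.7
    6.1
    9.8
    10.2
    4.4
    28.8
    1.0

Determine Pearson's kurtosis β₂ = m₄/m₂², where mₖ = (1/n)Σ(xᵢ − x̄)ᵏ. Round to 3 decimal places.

x̄ = 10.2857
Σ(xᵢ − x̄)² = 483.4086 ⇒ m₂ = 69.05837
Σ(xᵢ − x̄)⁴ = 126443.0084 ⇒ m₄ = 18063.28691
m₂² = 4769.05810
β₂ = m₄/m₂² = 18063.28691 / 4769.05810 ≈ 3.788

3.788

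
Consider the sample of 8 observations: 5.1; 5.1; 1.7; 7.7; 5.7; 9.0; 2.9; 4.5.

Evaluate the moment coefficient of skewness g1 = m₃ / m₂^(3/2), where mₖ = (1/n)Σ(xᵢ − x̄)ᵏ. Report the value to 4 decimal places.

0.1600

x̄ = (5.1 + 5.1 + 1.7 + 7.7 + 5.7 + 9.0 + 2.9 + 4.5) / 8 = 5.2125
deviations (xᵢ − x̄): -0.1125, -0.1125, -3.5125, 2.4875, 0.4875, 3.7875, -2.3125, -0.7125
Σ(xᵢ − x̄)² = 38.9888 ⇒ m₂ = 38.9888/8 = 4.87359
Σ(xᵢ − x̄)³ = 13.7729 ⇒ m₃ = 13.7729/8 = 1.72161
m₂^(3/2) = 4.87359^(1.5) = 10.75905
g1 = m₃ / m₂^(3/2) = 1.72161 / 10.75905 ≈ 0.1600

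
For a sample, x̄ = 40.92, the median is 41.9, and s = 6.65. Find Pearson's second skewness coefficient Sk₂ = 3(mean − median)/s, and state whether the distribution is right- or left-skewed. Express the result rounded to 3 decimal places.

-0.442, left-skewed

Sk₂ = 3(40.92 − 41.9) / 6.65 = 3 × -0.9800 / 6.65
    = -2.9400 / 6.65 ≈ -0.442
Sk₂ < 0 ⇒ mean < median ⇒ left-skewed (negative skew).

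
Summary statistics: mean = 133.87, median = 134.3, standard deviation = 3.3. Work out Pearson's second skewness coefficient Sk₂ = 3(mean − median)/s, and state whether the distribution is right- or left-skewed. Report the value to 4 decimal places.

Sk₂ = 3(133.87 − 134.3) / 3.3 = 3 × -0.4300 / 3.3
    = -1.2900 / 3.3 ≈ -0.3909
Sk₂ < 0 ⇒ mean < median ⇒ left-skewed (negative skew).

-0.3909, left-skewed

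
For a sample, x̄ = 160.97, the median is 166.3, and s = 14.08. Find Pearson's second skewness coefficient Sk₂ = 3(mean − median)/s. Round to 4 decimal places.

Sk₂ = 3(160.97 − 166.3) / 14.08 = 3 × -5.3300 / 14.08
    = -15.9900 / 14.08 ≈ -1.1357

-1.1357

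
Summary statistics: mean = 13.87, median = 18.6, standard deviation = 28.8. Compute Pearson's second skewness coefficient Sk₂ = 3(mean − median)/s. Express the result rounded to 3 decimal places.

Sk₂ = 3(13.87 − 18.6) / 28.8 = 3 × -4.7300 / 28.8
    = -14.1900 / 28.8 ≈ -0.493

-0.493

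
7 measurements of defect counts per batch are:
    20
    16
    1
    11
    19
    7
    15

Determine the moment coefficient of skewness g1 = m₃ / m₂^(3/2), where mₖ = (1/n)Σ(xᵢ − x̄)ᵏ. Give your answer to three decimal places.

-0.626

x̄ = (20 + 16 + 1 + 11 + 19 + 7 + 15) / 7 = 12.7143
deviations (xᵢ − x̄): 7.2857, 3.2857, -11.7143, -1.7143, 6.2857, -5.7143, 2.2857
Σ(xᵢ − x̄)² = 281.4286 ⇒ m₂ = 281.4286/7 = 40.20408
Σ(xᵢ − x̄)³ = -1116.6122 ⇒ m₃ = -1116.6122/7 = -159.51603
m₂^(3/2) = 40.20408^(1.5) = 254.92077
g1 = m₃ / m₂^(3/2) = -159.51603 / 254.92077 ≈ -0.626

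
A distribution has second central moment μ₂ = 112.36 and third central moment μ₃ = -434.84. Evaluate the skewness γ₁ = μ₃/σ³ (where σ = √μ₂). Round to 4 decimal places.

-0.3651

σ = √μ₂ = √112.36 = 10.60000
σ³ = μ₂^(3/2) = 1191.01600
γ₁ = μ₃/σ³ = -434.84 / 1191.01600 ≈ -0.3651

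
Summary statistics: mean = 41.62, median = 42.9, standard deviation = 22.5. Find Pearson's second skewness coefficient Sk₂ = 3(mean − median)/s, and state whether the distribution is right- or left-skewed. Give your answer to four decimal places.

-0.1707, left-skewed

Sk₂ = 3(41.62 − 42.9) / 22.5 = 3 × -1.2800 / 22.5
    = -3.8400 / 22.5 ≈ -0.1707
Sk₂ < 0 ⇒ mean < median ⇒ left-skewed (negative skew).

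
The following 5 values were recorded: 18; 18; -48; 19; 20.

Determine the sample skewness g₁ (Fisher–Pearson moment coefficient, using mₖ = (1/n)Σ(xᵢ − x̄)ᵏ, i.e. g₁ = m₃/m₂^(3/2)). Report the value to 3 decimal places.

x̄ = (18 + 18 - 48 + 19 + 20) / 5 = 5.4000
deviations (xᵢ − x̄): 12.6000, 12.6000, -53.4000, 13.6000, 14.6000
Σ(xᵢ − x̄)² = 3567.2000 ⇒ m₂ = 3567.2000/5 = 713.44000
Σ(xᵢ − x̄)³ = -142644.9600 ⇒ m₃ = -142644.9600/5 = -28528.99200
m₂^(3/2) = 713.44000^(1.5) = 19056.19475
g₁ = m₃ / m₂^(3/2) = -28528.99200 / 19056.19475 ≈ -1.497

-1.497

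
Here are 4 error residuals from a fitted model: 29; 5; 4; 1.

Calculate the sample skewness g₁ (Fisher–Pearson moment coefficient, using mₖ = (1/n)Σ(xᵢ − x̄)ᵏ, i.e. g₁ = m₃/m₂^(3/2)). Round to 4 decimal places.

x̄ = (29 + 5 + 4 + 1) / 4 = 9.7500
deviations (xᵢ − x̄): 19.2500, -4.7500, -5.7500, -8.7500
Σ(xᵢ − x̄)² = 502.7500 ⇒ m₂ = 502.7500/4 = 125.68750
Σ(xᵢ − x̄)³ = 6166.1250 ⇒ m₃ = 6166.1250/4 = 1541.53125
m₂^(3/2) = 125.68750^(1.5) = 1409.08805
g₁ = m₃ / m₂^(3/2) = 1541.53125 / 1409.08805 ≈ 1.0940

1.0940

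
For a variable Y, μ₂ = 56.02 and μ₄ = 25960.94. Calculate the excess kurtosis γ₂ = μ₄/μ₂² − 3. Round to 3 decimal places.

5.272

μ₂² = 56.02² = 3138.24040
μ₄/μ₂² = 25960.94 / 3138.24040 = 8.27245
γ₂ = 8.27245 − 3 ≈ 5.272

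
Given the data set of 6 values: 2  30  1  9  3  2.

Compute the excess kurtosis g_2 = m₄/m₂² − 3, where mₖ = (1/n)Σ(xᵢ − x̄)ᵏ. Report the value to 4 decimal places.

0.7162

x̄ = 7.8333
Σ(xᵢ − x̄)² = 630.8333 ⇒ m₂ = 105.13889
Σ(xᵢ − x̄)⁴ = 246479.4861 ⇒ m₄ = 41079.91435
m₂² = 11054.18596
g_2 = m₄/m₂² − 3 = 3.71623 − 3 ≈ 0.7162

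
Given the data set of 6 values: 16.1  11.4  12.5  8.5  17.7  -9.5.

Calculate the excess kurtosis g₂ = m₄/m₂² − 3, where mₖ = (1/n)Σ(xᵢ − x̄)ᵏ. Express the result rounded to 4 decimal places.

x̄ = 9.4500
Σ(xᵢ − x̄)² = 485.3950 ⇒ m₂ = 80.89917
Σ(xᵢ − x̄)⁴ = 135644.5489 ⇒ m₄ = 22607.42482
m₂² = 6544.67517
g₂ = m₄/m₂² − 3 = 3.45432 − 3 ≈ 0.4543

0.4543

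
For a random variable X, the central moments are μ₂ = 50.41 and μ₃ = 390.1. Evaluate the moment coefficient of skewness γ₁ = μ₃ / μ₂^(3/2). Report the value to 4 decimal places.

σ = √μ₂ = √50.41 = 7.10000
σ³ = μ₂^(3/2) = 357.91100
γ₁ = μ₃/σ³ = 390.1 / 357.91100 ≈ 1.0899

1.0899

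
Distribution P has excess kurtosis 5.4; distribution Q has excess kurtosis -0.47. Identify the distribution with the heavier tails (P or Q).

Higher excess kurtosis ⇒ heavier tails relative to the normal distribution.
5.4 vs -0.47: the larger is 5.4, so P has heavier tails. (P is leptokurtic — heavier-than-normal tails; the other is platykurtic.)

P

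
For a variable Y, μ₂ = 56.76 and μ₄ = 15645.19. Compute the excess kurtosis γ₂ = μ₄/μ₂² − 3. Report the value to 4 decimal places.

μ₂² = 56.76² = 3221.69760
μ₄/μ₂² = 15645.19 / 3221.69760 = 4.85619
γ₂ = 4.85619 − 3 ≈ 1.8562

1.8562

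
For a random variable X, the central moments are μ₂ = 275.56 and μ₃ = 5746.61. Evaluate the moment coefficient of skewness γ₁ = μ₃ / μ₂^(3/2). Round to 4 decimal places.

1.2563

σ = √μ₂ = √275.56 = 16.60000
σ³ = μ₂^(3/2) = 4574.29600
γ₁ = μ₃/σ³ = 5746.61 / 4574.29600 ≈ 1.2563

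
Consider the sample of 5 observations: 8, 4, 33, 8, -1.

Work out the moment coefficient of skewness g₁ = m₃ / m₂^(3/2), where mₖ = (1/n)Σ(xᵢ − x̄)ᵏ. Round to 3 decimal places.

1.197

x̄ = (8 + 4 + 33 + 8 - 1) / 5 = 10.4000
deviations (xᵢ − x̄): -2.4000, -6.4000, 22.6000, -2.4000, -11.4000
Σ(xᵢ − x̄)² = 693.2000 ⇒ m₂ = 693.2000/5 = 138.64000
Σ(xᵢ − x̄)³ = 9771.8400 ⇒ m₃ = 9771.8400/5 = 1954.36800
m₂^(3/2) = 138.64000^(1.5) = 1632.42345
g₁ = m₃ / m₂^(3/2) = 1954.36800 / 1632.42345 ≈ 1.197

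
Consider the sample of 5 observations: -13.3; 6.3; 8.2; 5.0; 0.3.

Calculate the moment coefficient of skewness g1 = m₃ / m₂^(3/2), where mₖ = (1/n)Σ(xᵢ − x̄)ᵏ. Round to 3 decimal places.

x̄ = (-13.3 + 6.3 + 8.2 + 5.0 + 0.3) / 5 = 1.3000
deviations (xᵢ − x̄): -14.6000, 5.0000, 6.9000, 3.7000, -1.0000
Σ(xᵢ − x̄)² = 300.4600 ⇒ m₂ = 300.4600/5 = 60.09200
Σ(xᵢ − x̄)³ = -2608.9740 ⇒ m₃ = -2608.9740/5 = -521.79480
m₂^(3/2) = 60.09200^(1.5) = 465.82735
g1 = m₃ / m₂^(3/2) = -521.79480 / 465.82735 ≈ -1.120

-1.120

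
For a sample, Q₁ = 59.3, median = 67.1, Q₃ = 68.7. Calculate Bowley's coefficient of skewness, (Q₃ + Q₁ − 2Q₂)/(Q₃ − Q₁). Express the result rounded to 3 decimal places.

numerator: Q₃ + Q₁ − 2Q₂ = 68.7 + 59.3 − 2×67.1 = -6.2000
denominator: Q₃ − Q₁ = 68.7 − 59.3 = 9.4000
Bowley skewness = -6.2000 / 9.4000 ≈ -0.660

-0.660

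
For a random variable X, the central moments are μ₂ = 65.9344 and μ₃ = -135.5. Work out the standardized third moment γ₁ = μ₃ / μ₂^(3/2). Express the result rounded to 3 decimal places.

-0.253

σ = √μ₂ = √65.9344 = 8.12000
σ³ = μ₂^(3/2) = 535.38733
γ₁ = μ₃/σ³ = -135.5 / 535.38733 ≈ -0.253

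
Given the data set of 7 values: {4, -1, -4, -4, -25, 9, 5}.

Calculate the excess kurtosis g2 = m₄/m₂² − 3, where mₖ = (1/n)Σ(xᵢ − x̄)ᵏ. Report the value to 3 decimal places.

x̄ = -2.2857
Σ(xᵢ − x̄)² = 743.4286 ⇒ m₂ = 106.20408
Σ(xᵢ − x̄)⁴ = 286813.9825 ⇒ m₄ = 40973.42607
m₂² = 11279.30696
g2 = m₄/m₂² − 3 = 3.63262 − 3 ≈ 0.633

0.633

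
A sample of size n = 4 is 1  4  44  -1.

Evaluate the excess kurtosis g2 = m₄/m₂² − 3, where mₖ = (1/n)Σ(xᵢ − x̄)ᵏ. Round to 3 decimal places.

x̄ = 12.0000
Σ(xᵢ − x̄)² = 1378.0000 ⇒ m₂ = 344.50000
Σ(xᵢ − x̄)⁴ = 1095874.0000 ⇒ m₄ = 273968.50000
m₂² = 118680.25000
g2 = m₄/m₂² − 3 = 2.30846 − 3 ≈ -0.692

-0.692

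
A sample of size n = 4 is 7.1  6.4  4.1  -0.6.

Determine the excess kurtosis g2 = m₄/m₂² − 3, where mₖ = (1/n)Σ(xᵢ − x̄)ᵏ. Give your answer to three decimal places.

x̄ = 4.2500
Σ(xᵢ − x̄)² = 36.2900 ⇒ m₂ = 9.07250
Σ(xᵢ − x̄)⁴ = 640.6510 ⇒ m₄ = 160.16276
m₂² = 82.31026
g2 = m₄/m₂² − 3 = 1.94584 − 3 ≈ -1.054

-1.054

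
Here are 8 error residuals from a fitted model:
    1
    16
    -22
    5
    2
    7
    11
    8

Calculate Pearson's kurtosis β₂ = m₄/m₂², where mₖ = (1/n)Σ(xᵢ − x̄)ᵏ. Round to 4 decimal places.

x̄ = 3.5000
Σ(xᵢ − x̄)² = 906.0000 ⇒ m₂ = 113.25000
Σ(xᵢ − x̄)⁴ = 451012.5000 ⇒ m₄ = 56376.56250
m₂² = 12825.56250
β₂ = m₄/m₂² = 56376.56250 / 12825.56250 ≈ 4.3956

4.3956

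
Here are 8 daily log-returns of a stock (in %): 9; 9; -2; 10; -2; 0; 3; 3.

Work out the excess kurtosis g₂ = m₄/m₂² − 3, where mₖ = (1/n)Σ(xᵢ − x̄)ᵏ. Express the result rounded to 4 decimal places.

-1.5896

x̄ = 3.7500
Σ(xᵢ − x̄)² = 175.5000 ⇒ m₂ = 21.93750
Σ(xᵢ − x̄)⁴ = 5429.9063 ⇒ m₄ = 678.73828
m₂² = 481.25391
g₂ = m₄/m₂² − 3 = 1.41035 − 3 ≈ -1.5896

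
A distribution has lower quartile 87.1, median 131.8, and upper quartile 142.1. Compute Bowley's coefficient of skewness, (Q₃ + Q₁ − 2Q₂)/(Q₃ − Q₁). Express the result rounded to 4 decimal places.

-0.6255

numerator: Q₃ + Q₁ − 2Q₂ = 142.1 + 87.1 − 2×131.8 = -34.4000
denominator: Q₃ − Q₁ = 142.1 − 87.1 = 55.0000
Bowley skewness = -34.4000 / 55.0000 ≈ -0.6255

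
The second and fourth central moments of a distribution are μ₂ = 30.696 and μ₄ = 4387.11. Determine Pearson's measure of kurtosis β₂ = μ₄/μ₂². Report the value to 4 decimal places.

μ₂² = 30.696² = 942.24442
μ₄/μ₂² = 4387.11 / 942.24442 = 4.65602
β₂ ≈ 4.6560

4.6560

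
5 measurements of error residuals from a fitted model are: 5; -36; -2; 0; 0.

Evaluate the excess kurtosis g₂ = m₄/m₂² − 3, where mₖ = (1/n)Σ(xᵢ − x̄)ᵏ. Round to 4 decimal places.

x̄ = -6.6000
Σ(xᵢ − x̄)² = 1107.2000 ⇒ m₂ = 221.44000
Σ(xᵢ − x̄)⁴ = 769467.2960 ⇒ m₄ = 153893.45920
m₂² = 49035.67360
g₂ = m₄/m₂² − 3 = 3.13840 − 3 ≈ 0.1384

0.1384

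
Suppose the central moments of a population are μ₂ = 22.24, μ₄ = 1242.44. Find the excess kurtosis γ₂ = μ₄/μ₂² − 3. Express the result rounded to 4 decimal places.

μ₂² = 22.24² = 494.61760
μ₄/μ₂² = 1242.44 / 494.61760 = 2.51192
γ₂ = 2.51192 − 3 ≈ -0.4881

-0.4881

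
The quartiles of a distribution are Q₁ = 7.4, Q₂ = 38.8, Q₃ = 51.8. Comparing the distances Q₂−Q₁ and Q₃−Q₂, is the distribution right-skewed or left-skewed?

Q₂ − Q₁ = 31.4;  Q₃ − Q₂ = 13.0
Q₂ − Q₁ > Q₃ − Q₂ ⇒ the lower half is more spread out ⇒ left-skewed.

left-skewed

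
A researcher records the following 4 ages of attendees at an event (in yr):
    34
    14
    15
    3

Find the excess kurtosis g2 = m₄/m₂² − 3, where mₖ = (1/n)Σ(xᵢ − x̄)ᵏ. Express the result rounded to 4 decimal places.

-0.9426

x̄ = 16.5000
Σ(xᵢ − x̄)² = 497.0000 ⇒ m₂ = 124.25000
Σ(xᵢ − x̄)⁴ = 127048.2500 ⇒ m₄ = 31762.06250
m₂² = 15438.06250
g2 = m₄/m₂² − 3 = 2.05739 − 3 ≈ -0.9426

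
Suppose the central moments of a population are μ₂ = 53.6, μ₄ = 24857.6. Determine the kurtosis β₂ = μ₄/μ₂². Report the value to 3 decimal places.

8.652

μ₂² = 53.6² = 2872.96000
μ₄/μ₂² = 24857.6 / 2872.96000 = 8.65226
β₂ ≈ 8.652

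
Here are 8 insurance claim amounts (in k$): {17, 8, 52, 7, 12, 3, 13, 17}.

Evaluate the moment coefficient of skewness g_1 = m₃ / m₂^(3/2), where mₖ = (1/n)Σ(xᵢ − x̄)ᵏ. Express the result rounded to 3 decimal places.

x̄ = (17 + 8 + 52 + 7 + 12 + 3 + 13 + 17) / 8 = 16.1250
deviations (xᵢ − x̄): 0.8750, -8.1250, 35.8750, -9.1250, -4.1250, -13.1250, -3.1250, 0.8750
Σ(xᵢ − x̄)² = 1636.8750 ⇒ m₂ = 1636.8750/8 = 204.60938
Σ(xᵢ − x̄)³ = 42515.1563 ⇒ m₃ = 42515.1563/8 = 5314.39453
m₂^(3/2) = 204.60938^(1.5) = 2926.76797
g_1 = m₃ / m₂^(3/2) = 5314.39453 / 2926.76797 ≈ 1.816

1.816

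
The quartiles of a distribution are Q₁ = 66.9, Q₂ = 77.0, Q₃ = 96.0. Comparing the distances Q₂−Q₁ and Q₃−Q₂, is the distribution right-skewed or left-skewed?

right-skewed

Q₂ − Q₁ = 10.1;  Q₃ − Q₂ = 19.0
Q₃ − Q₂ > Q₂ − Q₁ ⇒ the upper half is more spread out ⇒ right-skewed.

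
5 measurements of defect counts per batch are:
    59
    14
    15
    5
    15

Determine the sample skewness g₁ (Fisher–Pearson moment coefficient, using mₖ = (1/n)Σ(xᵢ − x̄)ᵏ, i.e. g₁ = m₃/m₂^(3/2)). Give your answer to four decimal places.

1.3465

x̄ = (59 + 14 + 15 + 5 + 15) / 5 = 21.6000
deviations (xᵢ − x̄): 37.4000, -7.6000, -6.6000, -16.6000, -6.6000
Σ(xᵢ − x̄)² = 1819.2000 ⇒ m₂ = 1819.2000/5 = 363.84000
Σ(xᵢ − x̄)³ = 46725.3600 ⇒ m₃ = 46725.3600/5 = 9345.07200
m₂^(3/2) = 363.84000^(1.5) = 6940.09898
g₁ = m₃ / m₂^(3/2) = 9345.07200 / 6940.09898 ≈ 1.3465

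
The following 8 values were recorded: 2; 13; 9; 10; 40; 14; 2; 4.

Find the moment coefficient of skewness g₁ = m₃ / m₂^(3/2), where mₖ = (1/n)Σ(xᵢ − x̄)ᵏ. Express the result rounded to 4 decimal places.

1.6438

x̄ = (2 + 13 + 9 + 10 + 40 + 14 + 2 + 4) / 8 = 11.7500
deviations (xᵢ − x̄): -9.7500, 1.2500, -2.7500, -1.7500, 28.2500, 2.2500, -9.7500, -7.7500
Σ(xᵢ − x̄)² = 1065.5000 ⇒ m₂ = 1065.5000/8 = 133.18750
Σ(xᵢ − x̄)³ = 20213.2500 ⇒ m₃ = 20213.2500/8 = 2526.65625
m₂^(3/2) = 133.18750^(1.5) = 1537.07550
g₁ = m₃ / m₂^(3/2) = 2526.65625 / 1537.07550 ≈ 1.6438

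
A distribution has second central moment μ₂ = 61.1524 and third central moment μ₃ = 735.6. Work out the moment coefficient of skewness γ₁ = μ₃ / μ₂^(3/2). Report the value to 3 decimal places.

1.538

σ = √μ₂ = √61.1524 = 7.82000
σ³ = μ₂^(3/2) = 478.21177
γ₁ = μ₃/σ³ = 735.6 / 478.21177 ≈ 1.538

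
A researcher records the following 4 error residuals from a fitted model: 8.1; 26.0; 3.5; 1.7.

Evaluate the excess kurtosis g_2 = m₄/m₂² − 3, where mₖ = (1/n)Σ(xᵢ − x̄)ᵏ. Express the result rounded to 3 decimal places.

-0.833

x̄ = 9.8250
Σ(xᵢ − x̄)² = 370.6275 ⇒ m₂ = 92.65688
Σ(xᵢ − x̄)⁴ = 74417.9511 ⇒ m₄ = 18604.48776
m₂² = 8585.29648
g_2 = m₄/m₂² − 3 = 2.16702 − 3 ≈ -0.833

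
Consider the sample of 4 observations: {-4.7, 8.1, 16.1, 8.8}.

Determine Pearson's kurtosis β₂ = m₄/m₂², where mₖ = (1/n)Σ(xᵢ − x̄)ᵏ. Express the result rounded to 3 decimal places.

x̄ = 7.0750
Σ(xᵢ − x̄)² = 224.1275 ⇒ m₂ = 56.03188
Σ(xᵢ − x̄)⁴ = 25868.1583 ⇒ m₄ = 6467.03957
m₂² = 3139.57102
β₂ = m₄/m₂² = 6467.03957 / 3139.57102 ≈ 2.060

2.060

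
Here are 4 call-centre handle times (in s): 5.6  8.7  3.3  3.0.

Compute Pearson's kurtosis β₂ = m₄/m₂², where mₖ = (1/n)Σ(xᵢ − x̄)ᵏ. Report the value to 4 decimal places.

1.7661

x̄ = 5.1500
Σ(xᵢ − x̄)² = 20.8500 ⇒ m₂ = 5.21250
Σ(xᵢ − x̄)⁴ = 191.9450 ⇒ m₄ = 47.98626
m₂² = 27.17016
β₂ = m₄/m₂² = 47.98626 / 27.17016 ≈ 1.7661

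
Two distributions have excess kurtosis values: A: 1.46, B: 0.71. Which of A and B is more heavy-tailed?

Higher excess kurtosis ⇒ heavier tails relative to the normal distribution.
1.46 vs 0.71: the larger is 1.46, so A has heavier tails.

A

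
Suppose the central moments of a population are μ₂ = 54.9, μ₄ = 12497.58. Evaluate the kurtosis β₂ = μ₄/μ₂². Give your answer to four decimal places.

μ₂² = 54.9² = 3014.01000
μ₄/μ₂² = 12497.58 / 3014.01000 = 4.14650
β₂ ≈ 4.1465

4.1465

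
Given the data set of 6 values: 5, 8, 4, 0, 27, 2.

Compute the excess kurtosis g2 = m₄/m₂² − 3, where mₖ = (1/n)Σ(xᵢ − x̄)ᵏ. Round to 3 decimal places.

0.679

x̄ = 7.6667
Σ(xᵢ − x̄)² = 485.3333 ⇒ m₂ = 80.88889
Σ(xᵢ − x̄)⁴ = 144427.1111 ⇒ m₄ = 24071.18519
m₂² = 6543.01235
g2 = m₄/m₂² − 3 = 3.67891 − 3 ≈ 0.679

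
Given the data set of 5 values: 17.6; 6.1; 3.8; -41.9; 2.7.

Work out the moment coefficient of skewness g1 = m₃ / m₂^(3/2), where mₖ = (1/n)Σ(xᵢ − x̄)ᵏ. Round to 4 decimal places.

x̄ = (17.6 + 6.1 + 3.8 - 41.9 + 2.7) / 5 = -2.3400
deviations (xᵢ − x̄): 19.9400, 8.4400, 6.1400, -39.5600, 5.0400
Σ(xᵢ − x̄)² = 2096.9320 ⇒ m₂ = 2096.9320/5 = 419.38640
Σ(xᵢ − x̄)³ = -53022.2198 ⇒ m₃ = -53022.2198/5 = -10604.44397
m₂^(3/2) = 419.38640^(1.5) = 8588.58295
g1 = m₃ / m₂^(3/2) = -10604.44397 / 8588.58295 ≈ -1.2347

-1.2347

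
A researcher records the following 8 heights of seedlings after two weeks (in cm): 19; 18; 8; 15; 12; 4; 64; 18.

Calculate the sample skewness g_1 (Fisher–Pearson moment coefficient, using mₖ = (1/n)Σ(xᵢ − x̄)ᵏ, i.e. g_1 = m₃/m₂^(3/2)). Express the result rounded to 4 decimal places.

x̄ = (19 + 18 + 8 + 15 + 12 + 4 + 64 + 18) / 8 = 19.7500
deviations (xᵢ − x̄): -0.7500, -1.7500, -11.7500, -4.7500, -7.7500, -15.7500, 44.2500, -1.7500
Σ(xᵢ − x̄)² = 2433.5000 ⇒ m₂ = 2433.5000/8 = 304.18750
Σ(xᵢ − x̄)³ = 80531.2500 ⇒ m₃ = 80531.2500/8 = 10066.40625
m₂^(3/2) = 304.18750^(1.5) = 5305.32563
g_1 = m₃ / m₂^(3/2) = 10066.40625 / 5305.32563 ≈ 1.8974

1.8974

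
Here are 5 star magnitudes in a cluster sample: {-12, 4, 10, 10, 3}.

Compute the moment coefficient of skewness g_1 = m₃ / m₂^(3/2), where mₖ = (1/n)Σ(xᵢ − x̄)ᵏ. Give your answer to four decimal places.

-1.0306

x̄ = (-12 + 4 + 10 + 10 + 3) / 5 = 3.0000
deviations (xᵢ − x̄): -15.0000, 1.0000, 7.0000, 7.0000, 0.0000
Σ(xᵢ − x̄)² = 324.0000 ⇒ m₂ = 324.0000/5 = 64.80000
Σ(xᵢ − x̄)³ = -2688.0000 ⇒ m₃ = -2688.0000/5 = -537.60000
m₂^(3/2) = 64.80000^(1.5) = 521.62994
g_1 = m₃ / m₂^(3/2) = -537.60000 / 521.62994 ≈ -1.0306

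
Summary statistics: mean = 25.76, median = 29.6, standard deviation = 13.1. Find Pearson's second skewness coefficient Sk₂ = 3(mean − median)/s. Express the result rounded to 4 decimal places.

-0.8794

Sk₂ = 3(25.76 − 29.6) / 13.1 = 3 × -3.8400 / 13.1
    = -11.5200 / 13.1 ≈ -0.8794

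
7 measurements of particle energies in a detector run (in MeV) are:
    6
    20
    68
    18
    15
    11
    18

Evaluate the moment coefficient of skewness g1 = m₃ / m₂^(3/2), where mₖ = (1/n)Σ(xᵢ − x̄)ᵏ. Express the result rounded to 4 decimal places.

1.8040

x̄ = (6 + 20 + 68 + 18 + 15 + 11 + 18) / 7 = 22.2857
deviations (xᵢ − x̄): -16.2857, -2.2857, 45.7143, -4.2857, -7.2857, -11.2857, -4.2857
Σ(xᵢ − x̄)² = 2577.4286 ⇒ m₂ = 2577.4286/7 = 368.20408
Σ(xᵢ − x̄)³ = 89220.6122 ⇒ m₃ = 89220.6122/7 = 12745.80175
m₂^(3/2) = 368.20408^(1.5) = 7065.33726
g1 = m₃ / m₂^(3/2) = 12745.80175 / 7065.33726 ≈ 1.8040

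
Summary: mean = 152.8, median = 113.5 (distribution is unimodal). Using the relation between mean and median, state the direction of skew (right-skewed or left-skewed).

right-skewed

mean − median = 152.8 − 113.5 = 39.3
mean > median ⇒ the longer tail is on the right ⇒ right-skewed (positively skewed).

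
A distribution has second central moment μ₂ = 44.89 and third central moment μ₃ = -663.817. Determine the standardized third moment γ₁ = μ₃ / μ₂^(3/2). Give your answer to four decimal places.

-2.2071

σ = √μ₂ = √44.89 = 6.70000
σ³ = μ₂^(3/2) = 300.76300
γ₁ = μ₃/σ³ = -663.817 / 300.76300 ≈ -2.2071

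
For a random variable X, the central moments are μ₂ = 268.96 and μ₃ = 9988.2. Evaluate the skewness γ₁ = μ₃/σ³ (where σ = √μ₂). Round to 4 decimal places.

σ = √μ₂ = √268.96 = 16.40000
σ³ = μ₂^(3/2) = 4410.94400
γ₁ = μ₃/σ³ = 9988.2 / 4410.94400 ≈ 2.2644

2.2644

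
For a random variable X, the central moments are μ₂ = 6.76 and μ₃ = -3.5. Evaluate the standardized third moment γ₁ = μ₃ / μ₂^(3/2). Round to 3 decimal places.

σ = √μ₂ = √6.76 = 2.60000
σ³ = μ₂^(3/2) = 17.57600
γ₁ = μ₃/σ³ = -3.5 / 17.57600 ≈ -0.199

-0.199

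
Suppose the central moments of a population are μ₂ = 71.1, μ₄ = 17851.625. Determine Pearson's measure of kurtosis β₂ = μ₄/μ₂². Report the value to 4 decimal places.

3.5313

μ₂² = 71.1² = 5055.21000
μ₄/μ₂² = 17851.625 / 5055.21000 = 3.53133
β₂ ≈ 3.5313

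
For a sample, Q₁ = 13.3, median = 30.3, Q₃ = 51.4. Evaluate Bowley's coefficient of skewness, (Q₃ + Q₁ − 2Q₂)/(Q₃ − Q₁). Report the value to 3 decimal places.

numerator: Q₃ + Q₁ − 2Q₂ = 51.4 + 13.3 − 2×30.3 = 4.1000
denominator: Q₃ − Q₁ = 51.4 − 13.3 = 38.1000
Bowley skewness = 4.1000 / 38.1000 ≈ 0.108

0.108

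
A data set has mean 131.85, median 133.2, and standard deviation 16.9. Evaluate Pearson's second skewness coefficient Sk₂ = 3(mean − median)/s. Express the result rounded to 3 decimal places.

Sk₂ = 3(131.85 − 133.2) / 16.9 = 3 × -1.3500 / 16.9
    = -4.0500 / 16.9 ≈ -0.240

-0.240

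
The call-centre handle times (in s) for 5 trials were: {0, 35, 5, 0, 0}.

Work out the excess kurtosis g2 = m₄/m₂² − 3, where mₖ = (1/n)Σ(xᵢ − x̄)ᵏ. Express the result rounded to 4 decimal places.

x̄ = 8.0000
Σ(xᵢ − x̄)² = 930.0000 ⇒ m₂ = 186.00000
Σ(xᵢ − x̄)⁴ = 543810.0000 ⇒ m₄ = 108762.00000
m₂² = 34596.00000
g2 = m₄/m₂² − 3 = 3.14377 − 3 ≈ 0.1438

0.1438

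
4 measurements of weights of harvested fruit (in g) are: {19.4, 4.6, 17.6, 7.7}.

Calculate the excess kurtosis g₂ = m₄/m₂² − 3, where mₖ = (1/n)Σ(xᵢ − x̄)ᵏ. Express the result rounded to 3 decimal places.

x̄ = 12.3250
Σ(xᵢ − x̄)² = 158.9475 ⇒ m₂ = 39.73688
Σ(xᵢ − x̄)⁴ = 7298.5701 ⇒ m₄ = 1824.64251
m₂² = 1579.01923
g₂ = m₄/m₂² − 3 = 1.15555 − 3 ≈ -1.844

-1.844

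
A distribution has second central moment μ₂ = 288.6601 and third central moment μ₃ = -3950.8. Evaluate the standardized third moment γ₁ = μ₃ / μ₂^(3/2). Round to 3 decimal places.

σ = √μ₂ = √288.6601 = 16.99000
σ³ = μ₂^(3/2) = 4904.33510
γ₁ = μ₃/σ³ = -3950.8 / 4904.33510 ≈ -0.806

-0.806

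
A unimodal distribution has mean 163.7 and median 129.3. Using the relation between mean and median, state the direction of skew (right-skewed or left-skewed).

mean − median = 163.7 − 129.3 = 34.4
mean > median ⇒ the longer tail is on the right ⇒ right-skewed (positively skewed).

right-skewed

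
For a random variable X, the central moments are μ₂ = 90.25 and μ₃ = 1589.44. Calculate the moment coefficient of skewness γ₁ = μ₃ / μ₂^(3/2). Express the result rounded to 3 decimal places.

σ = √μ₂ = √90.25 = 9.50000
σ³ = μ₂^(3/2) = 857.37500
γ₁ = μ₃/σ³ = 1589.44 / 857.37500 ≈ 1.854

1.854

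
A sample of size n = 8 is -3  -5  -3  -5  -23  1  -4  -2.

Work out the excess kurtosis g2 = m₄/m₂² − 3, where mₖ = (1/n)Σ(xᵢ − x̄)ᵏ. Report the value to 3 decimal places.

2.421

x̄ = -5.5000
Σ(xᵢ − x̄)² = 376.0000 ⇒ m₂ = 47.00000
Σ(xᵢ − x̄)⁴ = 95807.5000 ⇒ m₄ = 11975.93750
m₂² = 2209.00000
g2 = m₄/m₂² − 3 = 5.42143 − 3 ≈ 2.421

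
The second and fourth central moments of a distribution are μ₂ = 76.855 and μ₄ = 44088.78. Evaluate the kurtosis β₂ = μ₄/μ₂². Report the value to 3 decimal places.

μ₂² = 76.855² = 5906.69103
μ₄/μ₂² = 44088.78 / 5906.69103 = 7.46421
β₂ ≈ 7.464

7.464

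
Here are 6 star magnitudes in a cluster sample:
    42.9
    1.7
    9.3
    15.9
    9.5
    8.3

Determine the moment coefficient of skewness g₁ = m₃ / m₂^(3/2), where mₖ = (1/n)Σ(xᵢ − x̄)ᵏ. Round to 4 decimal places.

1.4132

x̄ = (42.9 + 1.7 + 9.3 + 15.9 + 9.5 + 8.3) / 6 = 14.6000
deviations (xᵢ − x̄): 28.3000, -12.9000, -5.3000, 1.3000, -5.1000, -6.3000
Σ(xᵢ − x̄)² = 1062.7800 ⇒ m₂ = 1062.7800/6 = 177.13000
Σ(xᵢ − x̄)³ = 19989.1200 ⇒ m₃ = 19989.1200/6 = 3331.52000
m₂^(3/2) = 177.13000^(1.5) = 2357.42662
g₁ = m₃ / m₂^(3/2) = 3331.52000 / 2357.42662 ≈ 1.4132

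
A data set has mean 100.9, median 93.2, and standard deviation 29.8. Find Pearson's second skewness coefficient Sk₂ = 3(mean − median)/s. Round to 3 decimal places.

Sk₂ = 3(100.9 − 93.2) / 29.8 = 3 × 7.7000 / 29.8
    = 23.1000 / 29.8 ≈ 0.775

0.775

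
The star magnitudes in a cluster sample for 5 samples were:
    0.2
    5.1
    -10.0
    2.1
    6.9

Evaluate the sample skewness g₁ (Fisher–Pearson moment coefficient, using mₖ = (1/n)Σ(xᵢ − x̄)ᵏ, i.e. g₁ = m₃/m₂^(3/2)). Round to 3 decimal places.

-0.954

x̄ = (0.2 + 5.1 - 10.0 + 2.1 + 6.9) / 5 = 0.8600
deviations (xᵢ − x̄): -0.6600, 4.2400, -10.8600, 1.2400, 6.0400
Σ(xᵢ − x̄)² = 174.3720 ⇒ m₂ = 174.3720/5 = 34.87440
Σ(xᵢ − x̄)³ = -982.6310 ⇒ m₃ = -982.6310/5 = -196.52621
m₂^(3/2) = 34.87440^(1.5) = 205.94920
g₁ = m₃ / m₂^(3/2) = -196.52621 / 205.94920 ≈ -0.954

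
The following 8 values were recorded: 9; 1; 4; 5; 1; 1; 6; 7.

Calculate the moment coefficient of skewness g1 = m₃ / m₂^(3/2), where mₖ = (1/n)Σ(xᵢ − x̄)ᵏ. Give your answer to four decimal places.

x̄ = (9 + 1 + 4 + 5 + 1 + 1 + 6 + 7) / 8 = 4.2500
deviations (xᵢ − x̄): 4.7500, -3.2500, -0.2500, 0.7500, -3.2500, -3.2500, 1.7500, 2.7500
Σ(xᵢ − x̄)² = 65.5000 ⇒ m₂ = 65.5000/8 = 8.18750
Σ(xᵢ − x̄)³ = 30.7500 ⇒ m₃ = 30.7500/8 = 3.84375
m₂^(3/2) = 8.18750^(1.5) = 23.42756
g1 = m₃ / m₂^(3/2) = 3.84375 / 23.42756 ≈ 0.1641

0.1641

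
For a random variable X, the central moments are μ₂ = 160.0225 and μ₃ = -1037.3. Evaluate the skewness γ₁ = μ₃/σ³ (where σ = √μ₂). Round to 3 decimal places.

σ = √μ₂ = √160.0225 = 12.65000
σ³ = μ₂^(3/2) = 2024.28463
γ₁ = μ₃/σ³ = -1037.3 / 2024.28463 ≈ -0.512

-0.512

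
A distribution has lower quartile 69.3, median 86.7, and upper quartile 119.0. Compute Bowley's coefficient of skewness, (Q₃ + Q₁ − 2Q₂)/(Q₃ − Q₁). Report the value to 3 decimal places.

numerator: Q₃ + Q₁ − 2Q₂ = 119.0 + 69.3 − 2×86.7 = 14.9000
denominator: Q₃ − Q₁ = 119.0 − 69.3 = 49.7000
Bowley skewness = 14.9000 / 49.7000 ≈ 0.300

0.300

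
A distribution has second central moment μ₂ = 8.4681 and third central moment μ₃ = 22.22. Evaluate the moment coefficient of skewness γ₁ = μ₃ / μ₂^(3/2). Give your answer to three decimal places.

0.902

σ = √μ₂ = √8.4681 = 2.91000
σ³ = μ₂^(3/2) = 24.64217
γ₁ = μ₃/σ³ = 22.22 / 24.64217 ≈ 0.902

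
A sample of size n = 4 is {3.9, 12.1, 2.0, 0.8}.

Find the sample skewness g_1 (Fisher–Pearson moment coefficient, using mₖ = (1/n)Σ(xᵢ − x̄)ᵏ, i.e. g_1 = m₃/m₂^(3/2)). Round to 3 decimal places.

x̄ = (3.9 + 12.1 + 2.0 + 0.8) / 4 = 4.7000
deviations (xᵢ − x̄): -0.8000, 7.4000, -2.7000, -3.9000
Σ(xᵢ − x̄)² = 77.9000 ⇒ m₂ = 77.9000/4 = 19.47500
Σ(xᵢ − x̄)³ = 325.7100 ⇒ m₃ = 325.7100/4 = 81.42750
m₂^(3/2) = 19.47500^(1.5) = 85.94413
g_1 = m₃ / m₂^(3/2) = 81.42750 / 85.94413 ≈ 0.947

0.947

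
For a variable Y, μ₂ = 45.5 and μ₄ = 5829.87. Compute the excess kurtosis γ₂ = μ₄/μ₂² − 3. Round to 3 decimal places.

μ₂² = 45.5² = 2070.25000
μ₄/μ₂² = 5829.87 / 2070.25000 = 2.81602
γ₂ = 2.81602 − 3 ≈ -0.184

-0.184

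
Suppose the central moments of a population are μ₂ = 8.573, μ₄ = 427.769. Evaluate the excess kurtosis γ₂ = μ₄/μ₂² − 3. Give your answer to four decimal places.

μ₂² = 8.573² = 73.49633
μ₄/μ₂² = 427.769 / 73.49633 = 5.82028
γ₂ = 5.82028 − 3 ≈ 2.8203

2.8203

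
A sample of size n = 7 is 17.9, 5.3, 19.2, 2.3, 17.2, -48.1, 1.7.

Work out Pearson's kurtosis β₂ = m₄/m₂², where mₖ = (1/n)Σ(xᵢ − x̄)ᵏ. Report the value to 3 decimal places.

4.243

x̄ = 2.2143
Σ(xᵢ − x̄)² = 3300.4486 ⇒ m₂ = 471.49265
Σ(xᵢ − x̄)⁴ = 6602930.9538 ⇒ m₄ = 943275.85054
m₂² = 222305.32189
β₂ = m₄/m₂² = 943275.85054 / 222305.32189 ≈ 4.243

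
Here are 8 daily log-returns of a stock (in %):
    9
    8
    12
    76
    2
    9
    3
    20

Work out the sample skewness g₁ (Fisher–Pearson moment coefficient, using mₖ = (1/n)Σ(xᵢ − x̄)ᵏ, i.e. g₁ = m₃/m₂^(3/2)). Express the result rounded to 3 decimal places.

2.044

x̄ = (9 + 8 + 12 + 76 + 2 + 9 + 3 + 20) / 8 = 17.3750
deviations (xᵢ − x̄): -8.3750, -9.3750, -5.3750, 58.6250, -15.3750, -8.3750, -14.3750, 2.6250
Σ(xᵢ − x̄)² = 4143.8750 ⇒ m₂ = 4143.8750/8 = 517.98438
Σ(xᵢ − x̄)³ = 192746.7188 ⇒ m₃ = 192746.7188/8 = 24093.33984
m₂^(3/2) = 517.98438^(1.5) = 11788.94629
g₁ = m₃ / m₂^(3/2) = 24093.33984 / 11788.94629 ≈ 2.044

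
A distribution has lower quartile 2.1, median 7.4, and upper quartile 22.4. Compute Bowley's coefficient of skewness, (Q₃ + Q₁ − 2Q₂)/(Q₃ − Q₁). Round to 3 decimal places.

0.478

numerator: Q₃ + Q₁ − 2Q₂ = 22.4 + 2.1 − 2×7.4 = 9.7000
denominator: Q₃ − Q₁ = 22.4 − 2.1 = 20.3000
Bowley skewness = 9.7000 / 20.3000 ≈ 0.478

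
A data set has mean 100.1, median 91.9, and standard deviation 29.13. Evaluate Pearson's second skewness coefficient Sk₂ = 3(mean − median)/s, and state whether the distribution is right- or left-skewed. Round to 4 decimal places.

Sk₂ = 3(100.1 − 91.9) / 29.13 = 3 × 8.2000 / 29.13
    = 24.6000 / 29.13 ≈ 0.8445
Sk₂ > 0 ⇒ mean > median ⇒ right-skewed (positive skew).

0.8445, right-skewed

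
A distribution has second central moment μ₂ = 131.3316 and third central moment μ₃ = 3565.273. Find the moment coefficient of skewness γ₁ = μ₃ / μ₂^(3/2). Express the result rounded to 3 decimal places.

2.369

σ = √μ₂ = √131.3316 = 11.46000
σ³ = μ₂^(3/2) = 1505.06014
γ₁ = μ₃/σ³ = 3565.273 / 1505.06014 ≈ 2.369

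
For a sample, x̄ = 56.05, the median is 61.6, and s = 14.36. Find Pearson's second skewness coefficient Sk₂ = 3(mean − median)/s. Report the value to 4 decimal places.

-1.1595

Sk₂ = 3(56.05 − 61.6) / 14.36 = 3 × -5.5500 / 14.36
    = -16.6500 / 14.36 ≈ -1.1595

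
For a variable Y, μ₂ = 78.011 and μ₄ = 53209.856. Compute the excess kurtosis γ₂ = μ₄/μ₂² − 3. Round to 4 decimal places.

5.7434

μ₂² = 78.011² = 6085.71612
μ₄/μ₂² = 53209.856 / 6085.71612 = 8.74340
γ₂ = 8.74340 − 3 ≈ 5.7434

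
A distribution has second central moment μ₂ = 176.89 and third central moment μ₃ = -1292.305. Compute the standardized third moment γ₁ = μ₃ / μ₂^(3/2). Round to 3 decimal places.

σ = √μ₂ = √176.89 = 13.30000
σ³ = μ₂^(3/2) = 2352.63700
γ₁ = μ₃/σ³ = -1292.305 / 2352.63700 ≈ -0.549

-0.549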